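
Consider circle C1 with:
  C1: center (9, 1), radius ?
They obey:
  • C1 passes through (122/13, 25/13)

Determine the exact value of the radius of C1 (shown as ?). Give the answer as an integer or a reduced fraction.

1. [C1∋P]  r_C1² − 1 = 0  ⇒  r_C1 = 1 (r>0 drops 1)

1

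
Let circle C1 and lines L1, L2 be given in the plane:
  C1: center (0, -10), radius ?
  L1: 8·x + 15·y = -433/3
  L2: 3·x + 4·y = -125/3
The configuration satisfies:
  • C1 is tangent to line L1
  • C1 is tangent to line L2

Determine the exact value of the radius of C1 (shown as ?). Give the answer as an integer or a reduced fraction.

1/3

1. [C1‖L1]  r_C1² − 1/9 = 0  ⇒  r_C1 = 1/3 (r>0 drops 1)
2. [C1‖L2]  r_C1² − 1/9 = 0  ⇒  r_C1 = 1/3 (r>0 drops 1)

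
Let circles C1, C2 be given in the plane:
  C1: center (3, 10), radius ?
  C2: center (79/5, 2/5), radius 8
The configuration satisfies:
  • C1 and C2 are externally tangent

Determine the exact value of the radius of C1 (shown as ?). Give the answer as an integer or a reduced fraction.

8

1. [ext C1·C2]  r_C1² + 16r_C1 − 192 = 0  ⇒  r_C1 = 8 (r>0 drops 1)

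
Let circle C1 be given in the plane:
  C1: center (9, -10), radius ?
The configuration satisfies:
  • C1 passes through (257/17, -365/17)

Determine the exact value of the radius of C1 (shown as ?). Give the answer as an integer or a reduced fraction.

1. [C1∋P]  r_C1² − 169 = 0  ⇒  r_C1 = 13 (r>0 drops 1)

13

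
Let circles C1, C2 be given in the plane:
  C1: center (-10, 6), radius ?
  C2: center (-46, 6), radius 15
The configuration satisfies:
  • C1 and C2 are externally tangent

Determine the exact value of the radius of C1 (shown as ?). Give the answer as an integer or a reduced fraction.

21

1. [ext C1·C2]  r_C1² + 30r_C1 − 1071 = 0  ⇒  r_C1 = 21 (r>0 drops 1)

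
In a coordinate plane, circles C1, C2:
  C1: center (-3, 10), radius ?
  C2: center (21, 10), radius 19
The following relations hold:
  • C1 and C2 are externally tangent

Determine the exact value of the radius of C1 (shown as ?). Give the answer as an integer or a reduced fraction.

1. [ext C1·C2]  r_C1² + 38r_C1 − 215 = 0  ⇒  r_C1 = 5 (r>0 drops 1)

5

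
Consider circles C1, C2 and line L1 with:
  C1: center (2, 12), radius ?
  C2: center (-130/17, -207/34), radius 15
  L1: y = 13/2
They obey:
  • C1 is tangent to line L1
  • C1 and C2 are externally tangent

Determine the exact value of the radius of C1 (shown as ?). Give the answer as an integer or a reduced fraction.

11/2

1. [C1‖L1]  r_C1² − 121/4 = 0  ⇒  r_C1 = 11/2 (r>0 drops 1)
2. [ext C1·C2]  r_C1² + 30r_C1 − 781/4 = 0  ⇒  r_C1 = 11/2 (r>0 drops 1)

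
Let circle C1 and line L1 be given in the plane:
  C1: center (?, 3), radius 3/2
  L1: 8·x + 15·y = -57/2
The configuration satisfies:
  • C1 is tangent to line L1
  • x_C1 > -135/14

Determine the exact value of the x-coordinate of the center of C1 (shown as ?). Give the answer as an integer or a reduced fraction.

1. [C1‖L1]  x_C1² + (147/8)x_C1 + 297/4 = 0  ⇒  x_C1 = -99/8 or -6
2. given x_C1 > -135/14: keep -6

-6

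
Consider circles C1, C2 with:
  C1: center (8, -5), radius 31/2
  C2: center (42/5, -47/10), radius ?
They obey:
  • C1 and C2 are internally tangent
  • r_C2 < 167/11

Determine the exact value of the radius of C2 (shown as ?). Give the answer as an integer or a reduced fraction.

1. [int C1,C2]  r_C2² − 31r_C2 + 240 = 0  ⇒  r_C2 = 15 or 16
2. given r_C2 < 167/11: keep 15

15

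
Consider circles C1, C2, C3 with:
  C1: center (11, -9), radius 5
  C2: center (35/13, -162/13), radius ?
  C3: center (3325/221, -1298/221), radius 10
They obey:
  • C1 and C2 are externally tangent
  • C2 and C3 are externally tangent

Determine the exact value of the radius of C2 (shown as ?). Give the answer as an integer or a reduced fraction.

4

1. [ext C1·C2]  r_C2² + 10r_C2 − 56 = 0  ⇒  r_C2 = 4 (r>0 drops 1)
2. [ext C2·C3]  r_C2² + 20r_C2 − 96 = 0  ⇒  r_C2 = 4 (r>0 drops 1)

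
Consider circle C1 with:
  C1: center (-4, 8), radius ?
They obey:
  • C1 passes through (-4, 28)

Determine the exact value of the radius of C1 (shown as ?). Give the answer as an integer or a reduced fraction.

1. [C1∋P]  r_C1² − 400 = 0  ⇒  r_C1 = 20 (r>0 drops 1)

20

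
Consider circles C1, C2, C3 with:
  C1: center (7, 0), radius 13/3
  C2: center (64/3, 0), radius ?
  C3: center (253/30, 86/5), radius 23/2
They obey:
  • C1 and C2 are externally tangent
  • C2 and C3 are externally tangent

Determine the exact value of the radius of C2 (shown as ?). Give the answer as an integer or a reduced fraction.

10

1. [ext C1·C2]  r_C2² + (26/3)r_C2 − 560/3 = 0  ⇒  r_C2 = 10 (r>0 drops 1)
2. [ext C2·C3]  r_C2² + 23r_C2 − 330 = 0  ⇒  r_C2 = 10 (r>0 drops 1)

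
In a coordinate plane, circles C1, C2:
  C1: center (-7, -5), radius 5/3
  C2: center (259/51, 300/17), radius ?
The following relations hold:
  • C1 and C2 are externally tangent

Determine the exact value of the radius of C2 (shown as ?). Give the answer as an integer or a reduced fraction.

1. [ext C1·C2]  r_C2² + (10/3)r_C2 − 656 = 0  ⇒  r_C2 = 24 (r>0 drops 1)

24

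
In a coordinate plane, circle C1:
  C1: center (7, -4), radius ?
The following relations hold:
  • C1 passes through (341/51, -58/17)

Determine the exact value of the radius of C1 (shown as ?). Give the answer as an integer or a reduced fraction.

1. [C1∋P]  r_C1² − 4/9 = 0  ⇒  r_C1 = 2/3 (r>0 drops 1)

2/3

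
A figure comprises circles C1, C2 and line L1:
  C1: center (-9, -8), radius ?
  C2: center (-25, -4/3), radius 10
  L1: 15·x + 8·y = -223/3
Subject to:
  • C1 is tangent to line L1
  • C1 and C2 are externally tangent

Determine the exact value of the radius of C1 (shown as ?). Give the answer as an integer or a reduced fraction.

1. [C1‖L1]  r_C1² − 484/9 = 0  ⇒  r_C1 = 22/3 (r>0 drops 1)
2. [ext C1·C2]  r_C1² + 20r_C1 − 1804/9 = 0  ⇒  r_C1 = 22/3 (r>0 drops 1)

22/3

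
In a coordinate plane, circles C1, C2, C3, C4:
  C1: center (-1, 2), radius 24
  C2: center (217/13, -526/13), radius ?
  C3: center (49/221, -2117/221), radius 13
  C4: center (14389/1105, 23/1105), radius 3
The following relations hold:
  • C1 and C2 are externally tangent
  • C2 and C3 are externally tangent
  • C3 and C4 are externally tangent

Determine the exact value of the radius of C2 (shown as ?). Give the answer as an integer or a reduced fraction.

1. [ext C1·C2]  r_C2² + 48r_C2 − 1540 = 0  ⇒  r_C2 = 22 (r>0 drops 1)
2. [ext C2·C3]  r_C2² + 26r_C2 − 1056 = 0  ⇒  r_C2 = 22 (r>0 drops 1)

22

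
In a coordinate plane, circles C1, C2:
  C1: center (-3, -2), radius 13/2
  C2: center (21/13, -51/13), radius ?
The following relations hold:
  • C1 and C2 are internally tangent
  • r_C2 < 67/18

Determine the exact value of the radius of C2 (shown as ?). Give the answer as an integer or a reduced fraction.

3/2

1. [int C1,C2]  r_C2² − 13r_C2 + 69/4 = 0  ⇒  r_C2 = 3/2 or 23/2
2. given r_C2 < 67/18: keep 3/2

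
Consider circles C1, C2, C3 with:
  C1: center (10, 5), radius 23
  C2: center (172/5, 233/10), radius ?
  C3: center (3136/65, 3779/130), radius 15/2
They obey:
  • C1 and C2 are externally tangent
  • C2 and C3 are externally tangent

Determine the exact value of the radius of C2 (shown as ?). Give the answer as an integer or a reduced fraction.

1. [ext C1·C2]  r_C2² + 46r_C2 − 1605/4 = 0  ⇒  r_C2 = 15/2 (r>0 drops 1)
2. [ext C2·C3]  r_C2² + 15r_C2 − 675/4 = 0  ⇒  r_C2 = 15/2 (r>0 drops 1)

15/2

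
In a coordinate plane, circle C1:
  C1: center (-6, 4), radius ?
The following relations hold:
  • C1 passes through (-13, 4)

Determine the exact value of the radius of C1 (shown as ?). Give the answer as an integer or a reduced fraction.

1. [C1∋P]  r_C1² − 49 = 0  ⇒  r_C1 = 7 (r>0 drops 1)

7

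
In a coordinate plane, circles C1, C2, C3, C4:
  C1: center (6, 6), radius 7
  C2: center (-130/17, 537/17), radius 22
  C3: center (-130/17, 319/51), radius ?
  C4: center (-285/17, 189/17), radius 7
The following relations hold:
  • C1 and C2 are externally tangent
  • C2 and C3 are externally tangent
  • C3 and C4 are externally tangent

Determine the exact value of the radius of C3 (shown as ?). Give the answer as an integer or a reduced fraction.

10/3

1. [ext C2·C3]  r_C3² + 44r_C3 − 1420/9 = 0  ⇒  r_C3 = 10/3 (r>0 drops 1)
2. [ext C3·C4]  r_C3² + 14r_C3 − 520/9 = 0  ⇒  r_C3 = 10/3 (r>0 drops 1)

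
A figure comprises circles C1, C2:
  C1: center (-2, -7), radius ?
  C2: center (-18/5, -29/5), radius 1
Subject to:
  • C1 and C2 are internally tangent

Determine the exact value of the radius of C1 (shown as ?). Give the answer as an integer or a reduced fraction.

1. [int C1,C2]  r_C1² − 2r_C1 − 3 = 0  ⇒  r_C1 = 3 (r>0 drops 1)

3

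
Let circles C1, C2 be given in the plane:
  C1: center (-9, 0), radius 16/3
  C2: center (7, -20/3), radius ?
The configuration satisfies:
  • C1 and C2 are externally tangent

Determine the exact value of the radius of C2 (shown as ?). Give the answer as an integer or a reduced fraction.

1. [ext C1·C2]  r_C2² + (32/3)r_C2 − 272 = 0  ⇒  r_C2 = 12 (r>0 drops 1)

12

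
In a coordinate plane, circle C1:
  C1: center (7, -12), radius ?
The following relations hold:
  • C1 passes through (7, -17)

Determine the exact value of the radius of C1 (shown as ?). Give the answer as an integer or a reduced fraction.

5

1. [C1∋P]  r_C1² − 25 = 0  ⇒  r_C1 = 5 (r>0 drops 1)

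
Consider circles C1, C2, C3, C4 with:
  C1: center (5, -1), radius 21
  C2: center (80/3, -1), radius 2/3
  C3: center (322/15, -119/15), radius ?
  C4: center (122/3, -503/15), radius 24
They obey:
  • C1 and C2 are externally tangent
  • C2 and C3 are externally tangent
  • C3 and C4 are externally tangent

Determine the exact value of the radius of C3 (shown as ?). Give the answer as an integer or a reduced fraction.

8

1. [ext C2·C3]  r_C3² + (4/3)r_C3 − 224/3 = 0  ⇒  r_C3 = 8 (r>0 drops 1)
2. [ext C3·C4]  r_C3² + 48r_C3 − 448 = 0  ⇒  r_C3 = 8 (r>0 drops 1)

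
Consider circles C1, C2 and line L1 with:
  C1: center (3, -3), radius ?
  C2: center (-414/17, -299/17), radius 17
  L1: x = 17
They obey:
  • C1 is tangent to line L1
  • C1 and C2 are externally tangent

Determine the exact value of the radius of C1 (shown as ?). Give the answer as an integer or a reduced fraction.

14

1. [C1‖L1]  r_C1² − 196 = 0  ⇒  r_C1 = 14 (r>0 drops 1)
2. [ext C1·C2]  r_C1² + 34r_C1 − 672 = 0  ⇒  r_C1 = 14 (r>0 drops 1)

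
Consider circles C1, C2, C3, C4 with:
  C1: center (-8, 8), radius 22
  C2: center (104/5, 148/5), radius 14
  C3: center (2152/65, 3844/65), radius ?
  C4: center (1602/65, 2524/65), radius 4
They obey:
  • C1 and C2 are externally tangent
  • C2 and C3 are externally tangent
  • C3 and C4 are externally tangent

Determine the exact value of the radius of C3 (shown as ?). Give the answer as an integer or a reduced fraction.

18

1. [ext C2·C3]  r_C3² + 28r_C3 − 828 = 0  ⇒  r_C3 = 18 (r>0 drops 1)
2. [ext C3·C4]  r_C3² + 8r_C3 − 468 = 0  ⇒  r_C3 = 18 (r>0 drops 1)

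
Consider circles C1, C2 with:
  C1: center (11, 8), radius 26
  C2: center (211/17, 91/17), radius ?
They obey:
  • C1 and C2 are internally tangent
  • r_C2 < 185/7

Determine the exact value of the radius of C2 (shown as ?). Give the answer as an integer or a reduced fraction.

1. [int C1,C2]  r_C2² − 52r_C2 + 667 = 0  ⇒  r_C2 = 23 or 29
2. given r_C2 < 185/7: keep 23

23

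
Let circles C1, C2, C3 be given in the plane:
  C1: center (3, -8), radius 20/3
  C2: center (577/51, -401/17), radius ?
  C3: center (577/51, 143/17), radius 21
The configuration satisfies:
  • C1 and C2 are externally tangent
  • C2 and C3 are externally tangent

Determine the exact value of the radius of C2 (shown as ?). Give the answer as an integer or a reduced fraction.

11

1. [ext C1·C2]  r_C2² + (40/3)r_C2 − 803/3 = 0  ⇒  r_C2 = 11 (r>0 drops 1)
2. [ext C2·C3]  r_C2² + 42r_C2 − 583 = 0  ⇒  r_C2 = 11 (r>0 drops 1)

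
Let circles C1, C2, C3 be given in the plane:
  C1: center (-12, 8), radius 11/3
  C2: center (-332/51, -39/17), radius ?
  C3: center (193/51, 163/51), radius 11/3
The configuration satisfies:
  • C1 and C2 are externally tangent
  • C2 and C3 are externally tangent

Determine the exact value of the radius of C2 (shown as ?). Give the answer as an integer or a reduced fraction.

1. [ext C1·C2]  r_C2² + (22/3)r_C2 − 368/3 = 0  ⇒  r_C2 = 8 (r>0 drops 1)
2. [ext C2·C3]  r_C2² + (22/3)r_C2 − 368/3 = 0  ⇒  r_C2 = 8 (r>0 drops 1)

8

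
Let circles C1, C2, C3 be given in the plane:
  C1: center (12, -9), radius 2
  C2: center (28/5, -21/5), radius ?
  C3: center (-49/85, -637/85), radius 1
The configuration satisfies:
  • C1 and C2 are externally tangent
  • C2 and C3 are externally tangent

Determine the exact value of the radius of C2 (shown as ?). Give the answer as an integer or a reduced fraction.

6

1. [ext C1·C2]  r_C2² + 4r_C2 − 60 = 0  ⇒  r_C2 = 6 (r>0 drops 1)
2. [ext C2·C3]  r_C2² + 2r_C2 − 48 = 0  ⇒  r_C2 = 6 (r>0 drops 1)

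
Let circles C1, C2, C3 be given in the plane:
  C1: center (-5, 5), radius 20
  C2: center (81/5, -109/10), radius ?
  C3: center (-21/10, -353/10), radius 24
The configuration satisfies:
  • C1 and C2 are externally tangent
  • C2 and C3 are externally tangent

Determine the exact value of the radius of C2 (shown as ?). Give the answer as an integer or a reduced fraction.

13/2

1. [ext C1·C2]  r_C2² + 40r_C2 − 1209/4 = 0  ⇒  r_C2 = 13/2 (r>0 drops 1)
2. [ext C2·C3]  r_C2² + 48r_C2 − 1417/4 = 0  ⇒  r_C2 = 13/2 (r>0 drops 1)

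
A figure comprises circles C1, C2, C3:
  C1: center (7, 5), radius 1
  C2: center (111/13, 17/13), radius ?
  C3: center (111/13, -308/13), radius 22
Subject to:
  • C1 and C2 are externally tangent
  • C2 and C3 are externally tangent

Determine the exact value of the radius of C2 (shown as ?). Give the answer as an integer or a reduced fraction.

1. [ext C1·C2]  r_C2² + 2r_C2 − 15 = 0  ⇒  r_C2 = 3 (r>0 drops 1)
2. [ext C2·C3]  r_C2² + 44r_C2 − 141 = 0  ⇒  r_C2 = 3 (r>0 drops 1)

3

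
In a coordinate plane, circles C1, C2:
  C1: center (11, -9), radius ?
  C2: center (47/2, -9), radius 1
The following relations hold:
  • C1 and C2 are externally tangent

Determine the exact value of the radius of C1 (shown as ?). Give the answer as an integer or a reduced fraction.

1. [ext C1·C2]  r_C1² + 2r_C1 − 621/4 = 0  ⇒  r_C1 = 23/2 (r>0 drops 1)

23/2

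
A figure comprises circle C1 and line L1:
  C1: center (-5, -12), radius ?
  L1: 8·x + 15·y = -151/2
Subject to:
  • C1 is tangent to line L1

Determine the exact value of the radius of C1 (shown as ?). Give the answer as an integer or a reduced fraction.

17/2

1. [C1‖L1]  r_C1² − 289/4 = 0  ⇒  r_C1 = 17/2 (r>0 drops 1)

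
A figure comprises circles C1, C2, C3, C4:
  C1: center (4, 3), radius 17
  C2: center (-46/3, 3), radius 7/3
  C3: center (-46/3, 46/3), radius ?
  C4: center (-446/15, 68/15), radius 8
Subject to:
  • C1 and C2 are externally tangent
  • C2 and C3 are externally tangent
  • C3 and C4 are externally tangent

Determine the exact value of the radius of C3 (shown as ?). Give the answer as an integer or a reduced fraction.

10

1. [ext C2·C3]  r_C3² + (14/3)r_C3 − 440/3 = 0  ⇒  r_C3 = 10 (r>0 drops 1)
2. [ext C3·C4]  r_C3² + 16r_C3 − 260 = 0  ⇒  r_C3 = 10 (r>0 drops 1)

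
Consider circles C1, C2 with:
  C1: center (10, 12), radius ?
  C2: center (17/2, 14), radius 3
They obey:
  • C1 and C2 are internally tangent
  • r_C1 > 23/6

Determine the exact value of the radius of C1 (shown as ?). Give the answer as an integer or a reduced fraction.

1. [int C1,C2]  r_C1² − 6r_C1 + 11/4 = 0  ⇒  r_C1 = 1/2 or 11/2
2. given r_C1 > 23/6: keep 11/2

11/2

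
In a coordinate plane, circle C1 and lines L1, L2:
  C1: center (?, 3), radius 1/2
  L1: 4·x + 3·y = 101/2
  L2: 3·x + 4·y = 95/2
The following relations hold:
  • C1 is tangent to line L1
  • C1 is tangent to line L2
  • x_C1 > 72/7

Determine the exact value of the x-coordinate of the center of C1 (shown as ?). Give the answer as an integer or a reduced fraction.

11

1. [C1‖L1]  x_C1² − (83/4)x_C1 + 429/4 = 0  ⇒  x_C1 = 39/4 or 11
2. [C1‖L2]  x_C1² − (71/3)x_C1 + 418/3 = 0  ⇒  x_C1 = 11 or 38/3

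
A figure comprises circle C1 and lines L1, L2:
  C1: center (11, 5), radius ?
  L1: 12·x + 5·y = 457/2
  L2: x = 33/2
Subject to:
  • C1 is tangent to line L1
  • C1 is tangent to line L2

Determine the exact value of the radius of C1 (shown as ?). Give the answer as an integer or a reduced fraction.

11/2

1. [C1‖L1]  r_C1² − 121/4 = 0  ⇒  r_C1 = 11/2 (r>0 drops 1)
2. [C1‖L2]  r_C1² − 121/4 = 0  ⇒  r_C1 = 11/2 (r>0 drops 1)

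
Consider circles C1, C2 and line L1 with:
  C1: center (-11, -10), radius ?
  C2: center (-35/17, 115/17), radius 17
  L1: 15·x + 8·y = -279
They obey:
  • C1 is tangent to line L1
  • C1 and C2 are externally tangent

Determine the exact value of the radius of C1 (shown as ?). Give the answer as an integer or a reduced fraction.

1. [C1‖L1]  r_C1² − 4 = 0  ⇒  r_C1 = 2 (r>0 drops 1)
2. [ext C1·C2]  r_C1² + 34r_C1 − 72 = 0  ⇒  r_C1 = 2 (r>0 drops 1)

2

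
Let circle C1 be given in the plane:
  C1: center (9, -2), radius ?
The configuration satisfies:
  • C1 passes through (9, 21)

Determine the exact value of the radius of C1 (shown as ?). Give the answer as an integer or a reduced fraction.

23

1. [C1∋P]  r_C1² − 529 = 0  ⇒  r_C1 = 23 (r>0 drops 1)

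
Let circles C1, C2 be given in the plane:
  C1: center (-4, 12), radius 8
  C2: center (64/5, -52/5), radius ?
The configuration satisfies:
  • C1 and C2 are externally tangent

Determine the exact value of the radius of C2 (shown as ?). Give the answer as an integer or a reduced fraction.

1. [ext C1·C2]  r_C2² + 16r_C2 − 720 = 0  ⇒  r_C2 = 20 (r>0 drops 1)

20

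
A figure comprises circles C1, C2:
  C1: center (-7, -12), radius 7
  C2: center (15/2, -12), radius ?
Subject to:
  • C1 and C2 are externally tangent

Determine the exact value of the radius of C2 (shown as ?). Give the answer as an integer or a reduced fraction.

1. [ext C1·C2]  r_C2² + 14r_C2 − 645/4 = 0  ⇒  r_C2 = 15/2 (r>0 drops 1)

15/2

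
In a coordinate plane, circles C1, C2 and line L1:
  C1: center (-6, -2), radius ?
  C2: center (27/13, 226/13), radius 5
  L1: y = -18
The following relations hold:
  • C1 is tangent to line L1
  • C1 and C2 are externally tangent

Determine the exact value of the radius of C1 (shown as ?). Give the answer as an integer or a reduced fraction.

16

1. [C1‖L1]  r_C1² − 256 = 0  ⇒  r_C1 = 16 (r>0 drops 1)
2. [ext C1·C2]  r_C1² + 10r_C1 − 416 = 0  ⇒  r_C1 = 16 (r>0 drops 1)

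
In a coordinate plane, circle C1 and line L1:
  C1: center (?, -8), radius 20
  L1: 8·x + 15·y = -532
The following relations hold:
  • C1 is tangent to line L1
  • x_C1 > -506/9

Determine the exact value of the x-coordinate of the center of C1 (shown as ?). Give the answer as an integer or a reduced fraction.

1. [C1‖L1]  x_C1² + 103x_C1 + 846 = 0  ⇒  x_C1 = -94 or -9
2. given x_C1 > -506/9: keep -9

-9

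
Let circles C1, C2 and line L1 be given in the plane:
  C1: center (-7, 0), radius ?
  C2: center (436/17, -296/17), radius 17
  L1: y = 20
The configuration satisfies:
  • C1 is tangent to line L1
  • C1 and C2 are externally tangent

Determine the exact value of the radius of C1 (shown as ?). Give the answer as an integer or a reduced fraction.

20

1. [C1‖L1]  r_C1² − 400 = 0  ⇒  r_C1 = 20 (r>0 drops 1)
2. [ext C1·C2]  r_C1² + 34r_C1 − 1080 = 0  ⇒  r_C1 = 20 (r>0 drops 1)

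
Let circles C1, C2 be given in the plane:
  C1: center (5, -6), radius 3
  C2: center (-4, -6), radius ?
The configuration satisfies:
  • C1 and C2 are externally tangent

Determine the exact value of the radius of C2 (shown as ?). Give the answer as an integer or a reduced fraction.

1. [ext C1·C2]  r_C2² + 6r_C2 − 72 = 0  ⇒  r_C2 = 6 (r>0 drops 1)

6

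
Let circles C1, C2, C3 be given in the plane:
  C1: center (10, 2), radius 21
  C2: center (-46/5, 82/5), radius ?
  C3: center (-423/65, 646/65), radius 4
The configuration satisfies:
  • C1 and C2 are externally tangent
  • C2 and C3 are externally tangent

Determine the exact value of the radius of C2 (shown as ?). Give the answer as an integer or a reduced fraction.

1. [ext C1·C2]  r_C2² + 42r_C2 − 135 = 0  ⇒  r_C2 = 3 (r>0 drops 1)
2. [ext C2·C3]  r_C2² + 8r_C2 − 33 = 0  ⇒  r_C2 = 3 (r>0 drops 1)

3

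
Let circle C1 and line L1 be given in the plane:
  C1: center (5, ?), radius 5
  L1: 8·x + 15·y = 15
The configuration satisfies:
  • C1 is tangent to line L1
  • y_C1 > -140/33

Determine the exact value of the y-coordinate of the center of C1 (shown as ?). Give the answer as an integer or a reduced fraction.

4

1. [C1‖L1]  y_C1² + (10/3)y_C1 − 88/3 = 0  ⇒  y_C1 = -22/3 or 4
2. given y_C1 > -140/33: keep 4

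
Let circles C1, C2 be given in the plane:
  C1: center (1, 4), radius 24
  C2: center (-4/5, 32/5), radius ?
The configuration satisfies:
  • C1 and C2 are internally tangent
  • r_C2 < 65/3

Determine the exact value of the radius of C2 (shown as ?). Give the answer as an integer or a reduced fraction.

1. [int C1,C2]  r_C2² − 48r_C2 + 567 = 0  ⇒  r_C2 = 21 or 27
2. given r_C2 < 65/3: keep 21

21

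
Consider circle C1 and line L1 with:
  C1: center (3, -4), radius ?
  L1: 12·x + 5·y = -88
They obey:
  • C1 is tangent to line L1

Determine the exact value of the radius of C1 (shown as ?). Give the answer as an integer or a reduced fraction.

1. [C1‖L1]  r_C1² − 64 = 0  ⇒  r_C1 = 8 (r>0 drops 1)

8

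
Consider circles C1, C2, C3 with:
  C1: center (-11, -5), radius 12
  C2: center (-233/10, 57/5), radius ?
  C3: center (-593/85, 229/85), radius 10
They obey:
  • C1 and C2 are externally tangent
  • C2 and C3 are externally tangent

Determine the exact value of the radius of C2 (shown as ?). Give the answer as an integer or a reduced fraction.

17/2

1. [ext C1·C2]  r_C2² + 24r_C2 − 1105/4 = 0  ⇒  r_C2 = 17/2 (r>0 drops 1)
2. [ext C2·C3]  r_C2² + 20r_C2 − 969/4 = 0  ⇒  r_C2 = 17/2 (r>0 drops 1)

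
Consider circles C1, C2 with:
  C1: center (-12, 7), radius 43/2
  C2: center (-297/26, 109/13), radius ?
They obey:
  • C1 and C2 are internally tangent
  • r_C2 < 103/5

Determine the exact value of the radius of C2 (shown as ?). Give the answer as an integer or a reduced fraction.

1. [int C1,C2]  r_C2² − 43r_C2 + 460 = 0  ⇒  r_C2 = 20 or 23
2. given r_C2 < 103/5: keep 20

20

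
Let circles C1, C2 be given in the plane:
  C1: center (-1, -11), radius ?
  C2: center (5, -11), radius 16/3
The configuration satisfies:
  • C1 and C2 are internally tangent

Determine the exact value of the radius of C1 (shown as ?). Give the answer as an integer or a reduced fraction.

34/3

1. [int C1,C2]  r_C1² − (32/3)r_C1 − 68/9 = 0  ⇒  r_C1 = 34/3 (r>0 drops 1)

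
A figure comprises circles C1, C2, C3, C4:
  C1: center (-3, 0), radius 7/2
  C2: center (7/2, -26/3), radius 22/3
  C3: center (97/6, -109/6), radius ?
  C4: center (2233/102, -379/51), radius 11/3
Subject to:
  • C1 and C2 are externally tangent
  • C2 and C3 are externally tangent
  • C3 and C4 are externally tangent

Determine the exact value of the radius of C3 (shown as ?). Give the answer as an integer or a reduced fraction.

1. [ext C2·C3]  r_C3² + (44/3)r_C3 − 2363/12 = 0  ⇒  r_C3 = 17/2 (r>0 drops 1)
2. [ext C3·C4]  r_C3² + (22/3)r_C3 − 1615/12 = 0  ⇒  r_C3 = 17/2 (r>0 drops 1)

17/2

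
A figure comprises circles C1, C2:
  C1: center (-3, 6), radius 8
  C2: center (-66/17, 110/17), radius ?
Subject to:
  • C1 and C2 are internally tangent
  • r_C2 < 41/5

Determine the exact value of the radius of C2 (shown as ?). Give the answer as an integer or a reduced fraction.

7

1. [int C1,C2]  r_C2² − 16r_C2 + 63 = 0  ⇒  r_C2 = 7 or 9
2. given r_C2 < 41/5: keep 7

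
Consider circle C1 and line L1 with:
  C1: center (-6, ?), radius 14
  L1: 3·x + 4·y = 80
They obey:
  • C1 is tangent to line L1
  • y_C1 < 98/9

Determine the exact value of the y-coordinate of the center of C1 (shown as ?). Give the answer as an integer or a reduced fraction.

1. [C1‖L1]  y_C1² − 49y_C1 + 294 = 0  ⇒  y_C1 = 7 or 42
2. given y_C1 < 98/9: keep 7

7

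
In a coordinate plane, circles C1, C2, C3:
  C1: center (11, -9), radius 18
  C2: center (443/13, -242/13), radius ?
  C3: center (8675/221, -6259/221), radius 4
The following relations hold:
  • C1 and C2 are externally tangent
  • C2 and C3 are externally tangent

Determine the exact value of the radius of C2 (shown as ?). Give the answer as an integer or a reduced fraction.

1. [ext C1·C2]  r_C2² + 36r_C2 − 301 = 0  ⇒  r_C2 = 7 (r>0 drops 1)
2. [ext C2·C3]  r_C2² + 8r_C2 − 105 = 0  ⇒  r_C2 = 7 (r>0 drops 1)

7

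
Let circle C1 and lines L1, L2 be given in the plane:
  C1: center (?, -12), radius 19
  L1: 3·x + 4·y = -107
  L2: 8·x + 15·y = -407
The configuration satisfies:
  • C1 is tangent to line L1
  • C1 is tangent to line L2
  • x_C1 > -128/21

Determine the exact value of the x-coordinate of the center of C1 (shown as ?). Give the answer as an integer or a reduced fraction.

1. [C1‖L1]  x_C1² + (118/3)x_C1 − 616 = 0  ⇒  x_C1 = -154/3 or 12
2. [C1‖L2]  x_C1² + (227/4)x_C1 − 825 = 0  ⇒  x_C1 = -275/4 or 12

12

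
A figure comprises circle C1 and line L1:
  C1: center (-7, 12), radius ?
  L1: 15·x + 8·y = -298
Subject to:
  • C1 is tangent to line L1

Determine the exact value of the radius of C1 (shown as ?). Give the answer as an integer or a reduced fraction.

1. [C1‖L1]  r_C1² − 289 = 0  ⇒  r_C1 = 17 (r>0 drops 1)

17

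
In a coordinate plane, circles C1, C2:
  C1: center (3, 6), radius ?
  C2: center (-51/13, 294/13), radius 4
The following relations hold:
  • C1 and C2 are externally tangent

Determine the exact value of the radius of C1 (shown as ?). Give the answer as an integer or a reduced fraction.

1. [ext C1·C2]  r_C1² + 8r_C1 − 308 = 0  ⇒  r_C1 = 14 (r>0 drops 1)

14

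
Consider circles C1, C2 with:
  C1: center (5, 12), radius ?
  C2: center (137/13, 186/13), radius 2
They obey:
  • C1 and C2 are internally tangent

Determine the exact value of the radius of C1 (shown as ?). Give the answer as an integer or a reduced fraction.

8

1. [int C1,C2]  r_C1² − 4r_C1 − 32 = 0  ⇒  r_C1 = 8 (r>0 drops 1)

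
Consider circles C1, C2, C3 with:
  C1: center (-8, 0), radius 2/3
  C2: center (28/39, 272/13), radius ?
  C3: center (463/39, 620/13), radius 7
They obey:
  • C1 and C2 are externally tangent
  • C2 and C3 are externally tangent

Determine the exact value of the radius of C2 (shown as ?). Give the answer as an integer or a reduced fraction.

22

1. [ext C1·C2]  r_C2² + (4/3)r_C2 − 1540/3 = 0  ⇒  r_C2 = 22 (r>0 drops 1)
2. [ext C2·C3]  r_C2² + 14r_C2 − 792 = 0  ⇒  r_C2 = 22 (r>0 drops 1)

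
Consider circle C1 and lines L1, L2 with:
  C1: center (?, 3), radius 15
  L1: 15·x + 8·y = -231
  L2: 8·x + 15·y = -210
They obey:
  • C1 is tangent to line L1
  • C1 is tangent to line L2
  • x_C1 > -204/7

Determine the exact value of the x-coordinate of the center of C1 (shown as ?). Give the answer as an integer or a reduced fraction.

0

1. [C1‖L1]  x_C1² + 34x_C1 = 0  ⇒  x_C1 = -34 or 0
2. [C1‖L2]  x_C1² + (255/4)x_C1 = 0  ⇒  x_C1 = -255/4 or 0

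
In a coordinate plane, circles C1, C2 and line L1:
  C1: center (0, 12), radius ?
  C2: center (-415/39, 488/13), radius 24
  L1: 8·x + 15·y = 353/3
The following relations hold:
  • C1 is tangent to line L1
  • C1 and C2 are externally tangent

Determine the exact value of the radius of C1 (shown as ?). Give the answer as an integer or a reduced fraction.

1. [C1‖L1]  r_C1² − 121/9 = 0  ⇒  r_C1 = 11/3 (r>0 drops 1)
2. [ext C1·C2]  r_C1² + 48r_C1 − 1705/9 = 0  ⇒  r_C1 = 11/3 (r>0 drops 1)

11/3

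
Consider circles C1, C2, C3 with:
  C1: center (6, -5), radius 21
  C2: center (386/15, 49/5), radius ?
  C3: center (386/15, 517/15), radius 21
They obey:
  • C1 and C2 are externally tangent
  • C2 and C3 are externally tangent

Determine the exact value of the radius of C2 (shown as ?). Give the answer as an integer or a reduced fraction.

1. [ext C1·C2]  r_C2² + 42r_C2 − 1507/9 = 0  ⇒  r_C2 = 11/3 (r>0 drops 1)
2. [ext C2·C3]  r_C2² + 42r_C2 − 1507/9 = 0  ⇒  r_C2 = 11/3 (r>0 drops 1)

11/3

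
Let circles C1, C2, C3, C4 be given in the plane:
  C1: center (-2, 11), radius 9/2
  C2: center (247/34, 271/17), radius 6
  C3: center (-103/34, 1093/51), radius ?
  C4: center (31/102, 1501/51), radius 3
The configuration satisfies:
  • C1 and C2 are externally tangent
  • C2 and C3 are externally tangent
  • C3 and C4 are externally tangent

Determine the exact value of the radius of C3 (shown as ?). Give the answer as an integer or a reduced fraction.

17/3

1. [ext C2·C3]  r_C3² + 12r_C3 − 901/9 = 0  ⇒  r_C3 = 17/3 (r>0 drops 1)
2. [ext C3·C4]  r_C3² + 6r_C3 − 595/9 = 0  ⇒  r_C3 = 17/3 (r>0 drops 1)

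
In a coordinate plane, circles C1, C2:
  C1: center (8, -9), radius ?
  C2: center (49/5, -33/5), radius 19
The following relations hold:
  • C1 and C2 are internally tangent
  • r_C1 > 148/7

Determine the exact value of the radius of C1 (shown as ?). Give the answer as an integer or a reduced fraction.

22

1. [int C1,C2]  r_C1² − 38r_C1 + 352 = 0  ⇒  r_C1 = 16 or 22
2. given r_C1 > 148/7: keep 22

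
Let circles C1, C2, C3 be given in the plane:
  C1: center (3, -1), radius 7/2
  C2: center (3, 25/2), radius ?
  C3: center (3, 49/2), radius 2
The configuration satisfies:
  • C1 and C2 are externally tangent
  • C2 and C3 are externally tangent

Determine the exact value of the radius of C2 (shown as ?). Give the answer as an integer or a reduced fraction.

10

1. [ext C1·C2]  r_C2² + 7r_C2 − 170 = 0  ⇒  r_C2 = 10 (r>0 drops 1)
2. [ext C2·C3]  r_C2² + 4r_C2 − 140 = 0  ⇒  r_C2 = 10 (r>0 drops 1)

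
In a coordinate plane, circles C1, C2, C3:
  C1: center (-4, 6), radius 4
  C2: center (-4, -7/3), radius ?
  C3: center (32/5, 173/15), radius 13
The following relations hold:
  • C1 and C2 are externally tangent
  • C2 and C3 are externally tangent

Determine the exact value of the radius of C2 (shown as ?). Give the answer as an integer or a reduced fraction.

1. [ext C1·C2]  r_C2² + 8r_C2 − 481/9 = 0  ⇒  r_C2 = 13/3 (r>0 drops 1)
2. [ext C2·C3]  r_C2² + 26r_C2 − 1183/9 = 0  ⇒  r_C2 = 13/3 (r>0 drops 1)

13/3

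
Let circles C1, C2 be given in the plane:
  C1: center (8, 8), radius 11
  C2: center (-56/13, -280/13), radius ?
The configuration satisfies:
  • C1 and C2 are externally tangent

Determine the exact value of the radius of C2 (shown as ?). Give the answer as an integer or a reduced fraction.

21

1. [ext C1·C2]  r_C2² + 22r_C2 − 903 = 0  ⇒  r_C2 = 21 (r>0 drops 1)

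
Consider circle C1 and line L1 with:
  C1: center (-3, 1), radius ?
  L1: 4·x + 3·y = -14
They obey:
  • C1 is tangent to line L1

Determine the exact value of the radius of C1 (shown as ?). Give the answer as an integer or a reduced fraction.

1

1. [C1‖L1]  r_C1² − 1 = 0  ⇒  r_C1 = 1 (r>0 drops 1)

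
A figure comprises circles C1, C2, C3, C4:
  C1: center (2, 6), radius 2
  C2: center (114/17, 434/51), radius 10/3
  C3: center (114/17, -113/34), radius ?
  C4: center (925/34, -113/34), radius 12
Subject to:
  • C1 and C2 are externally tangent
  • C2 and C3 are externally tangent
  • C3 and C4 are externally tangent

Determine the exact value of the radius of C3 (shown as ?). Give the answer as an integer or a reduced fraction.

17/2

1. [ext C2·C3]  r_C3² + (20/3)r_C3 − 1547/12 = 0  ⇒  r_C3 = 17/2 (r>0 drops 1)
2. [ext C3·C4]  r_C3² + 24r_C3 − 1105/4 = 0  ⇒  r_C3 = 17/2 (r>0 drops 1)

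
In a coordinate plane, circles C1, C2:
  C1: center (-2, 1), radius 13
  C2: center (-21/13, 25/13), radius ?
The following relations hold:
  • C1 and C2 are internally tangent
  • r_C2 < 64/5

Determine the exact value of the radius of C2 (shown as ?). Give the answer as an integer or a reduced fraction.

12

1. [int C1,C2]  r_C2² − 26r_C2 + 168 = 0  ⇒  r_C2 = 12 or 14
2. given r_C2 < 64/5: keep 12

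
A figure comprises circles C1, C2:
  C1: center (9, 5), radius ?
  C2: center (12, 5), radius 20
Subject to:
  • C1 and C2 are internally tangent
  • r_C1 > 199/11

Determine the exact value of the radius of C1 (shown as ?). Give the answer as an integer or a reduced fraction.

23

1. [int C1,C2]  r_C1² − 40r_C1 + 391 = 0  ⇒  r_C1 = 17 or 23
2. given r_C1 > 199/11: keep 23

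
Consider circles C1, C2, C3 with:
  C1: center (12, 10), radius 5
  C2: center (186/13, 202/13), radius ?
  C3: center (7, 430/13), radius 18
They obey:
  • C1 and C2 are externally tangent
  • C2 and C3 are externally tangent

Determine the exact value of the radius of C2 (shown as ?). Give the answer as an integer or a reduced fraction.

1

1. [ext C1·C2]  r_C2² + 10r_C2 − 11 = 0  ⇒  r_C2 = 1 (r>0 drops 1)
2. [ext C2·C3]  r_C2² + 36r_C2 − 37 = 0  ⇒  r_C2 = 1 (r>0 drops 1)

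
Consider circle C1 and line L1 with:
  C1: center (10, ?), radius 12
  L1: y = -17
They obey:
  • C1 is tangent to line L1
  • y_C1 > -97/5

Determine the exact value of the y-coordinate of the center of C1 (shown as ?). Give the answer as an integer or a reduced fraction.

-5

1. [C1‖L1]  y_C1² + 34y_C1 + 145 = 0  ⇒  y_C1 = -29 or -5
2. given y_C1 > -97/5: keep -5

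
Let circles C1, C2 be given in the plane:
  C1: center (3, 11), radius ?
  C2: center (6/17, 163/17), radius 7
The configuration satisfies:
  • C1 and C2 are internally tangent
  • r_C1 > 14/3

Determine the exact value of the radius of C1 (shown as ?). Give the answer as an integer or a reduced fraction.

1. [int C1,C2]  r_C1² − 14r_C1 + 40 = 0  ⇒  r_C1 = 4 or 10
2. given r_C1 > 14/3: keep 10

10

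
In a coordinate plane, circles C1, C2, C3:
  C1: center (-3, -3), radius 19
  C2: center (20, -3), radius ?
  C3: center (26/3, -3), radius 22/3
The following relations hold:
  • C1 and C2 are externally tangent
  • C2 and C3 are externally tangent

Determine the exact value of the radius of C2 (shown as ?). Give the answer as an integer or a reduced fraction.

1. [ext C1·C2]  r_C2² + 38r_C2 − 168 = 0  ⇒  r_C2 = 4 (r>0 drops 1)
2. [ext C2·C3]  r_C2² + (44/3)r_C2 − 224/3 = 0  ⇒  r_C2 = 4 (r>0 drops 1)

4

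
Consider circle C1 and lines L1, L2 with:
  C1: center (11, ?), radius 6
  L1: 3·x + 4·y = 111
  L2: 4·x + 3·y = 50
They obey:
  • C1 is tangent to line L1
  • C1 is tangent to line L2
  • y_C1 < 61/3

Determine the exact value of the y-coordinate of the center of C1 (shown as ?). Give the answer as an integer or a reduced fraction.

1. [C1‖L1]  y_C1² − 39y_C1 + 324 = 0  ⇒  y_C1 = 12 or 27
2. [C1‖L2]  y_C1² − 4y_C1 − 96 = 0  ⇒  y_C1 = -8 or 12

12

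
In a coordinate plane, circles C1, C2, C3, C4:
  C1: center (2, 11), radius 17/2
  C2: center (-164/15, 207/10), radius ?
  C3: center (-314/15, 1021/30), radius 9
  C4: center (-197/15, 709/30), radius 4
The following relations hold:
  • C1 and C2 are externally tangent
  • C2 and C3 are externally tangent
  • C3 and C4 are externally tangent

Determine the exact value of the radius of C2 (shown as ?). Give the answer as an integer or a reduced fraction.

23/3

1. [ext C1·C2]  r_C2² + 17r_C2 − 1702/9 = 0  ⇒  r_C2 = 23/3 (r>0 drops 1)
2. [ext C2·C3]  r_C2² + 18r_C2 − 1771/9 = 0  ⇒  r_C2 = 23/3 (r>0 drops 1)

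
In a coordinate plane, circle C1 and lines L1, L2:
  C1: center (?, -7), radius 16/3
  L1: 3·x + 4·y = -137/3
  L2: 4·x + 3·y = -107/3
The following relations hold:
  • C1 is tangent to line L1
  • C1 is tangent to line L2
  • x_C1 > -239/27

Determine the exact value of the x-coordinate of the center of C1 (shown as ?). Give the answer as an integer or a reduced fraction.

1. [C1‖L1]  x_C1² + (106/9)x_C1 − 133/3 = 0  ⇒  x_C1 = -133/9 or 3
2. [C1‖L2]  x_C1² + (22/3)x_C1 − 31 = 0  ⇒  x_C1 = -31/3 or 3

3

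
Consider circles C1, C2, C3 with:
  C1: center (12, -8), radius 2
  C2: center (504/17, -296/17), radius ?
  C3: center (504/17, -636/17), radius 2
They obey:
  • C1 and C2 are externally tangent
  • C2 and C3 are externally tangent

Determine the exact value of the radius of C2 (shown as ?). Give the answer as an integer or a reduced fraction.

1. [ext C1·C2]  r_C2² + 4r_C2 − 396 = 0  ⇒  r_C2 = 18 (r>0 drops 1)
2. [ext C2·C3]  r_C2² + 4r_C2 − 396 = 0  ⇒  r_C2 = 18 (r>0 drops 1)

18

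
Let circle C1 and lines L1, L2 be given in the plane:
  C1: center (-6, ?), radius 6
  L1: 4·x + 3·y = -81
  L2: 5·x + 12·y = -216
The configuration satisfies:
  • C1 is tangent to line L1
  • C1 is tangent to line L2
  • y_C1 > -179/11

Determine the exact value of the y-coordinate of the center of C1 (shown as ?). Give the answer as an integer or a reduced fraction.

1. [C1‖L1]  y_C1² + 38y_C1 + 261 = 0  ⇒  y_C1 = -29 or -9
2. [C1‖L2]  y_C1² + 31y_C1 + 198 = 0  ⇒  y_C1 = -22 or -9

-9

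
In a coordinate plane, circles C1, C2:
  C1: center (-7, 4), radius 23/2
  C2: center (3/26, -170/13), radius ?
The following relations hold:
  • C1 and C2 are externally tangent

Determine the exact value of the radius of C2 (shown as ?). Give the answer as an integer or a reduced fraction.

1. [ext C1·C2]  r_C2² + 23r_C2 − 210 = 0  ⇒  r_C2 = 7 (r>0 drops 1)

7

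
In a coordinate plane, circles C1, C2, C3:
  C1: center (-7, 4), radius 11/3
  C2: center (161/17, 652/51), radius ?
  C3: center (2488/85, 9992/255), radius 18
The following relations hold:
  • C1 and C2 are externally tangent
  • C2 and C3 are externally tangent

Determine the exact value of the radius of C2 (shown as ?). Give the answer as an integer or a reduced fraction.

15

1. [ext C1·C2]  r_C2² + (22/3)r_C2 − 335 = 0  ⇒  r_C2 = 15 (r>0 drops 1)
2. [ext C2·C3]  r_C2² + 36r_C2 − 765 = 0  ⇒  r_C2 = 15 (r>0 drops 1)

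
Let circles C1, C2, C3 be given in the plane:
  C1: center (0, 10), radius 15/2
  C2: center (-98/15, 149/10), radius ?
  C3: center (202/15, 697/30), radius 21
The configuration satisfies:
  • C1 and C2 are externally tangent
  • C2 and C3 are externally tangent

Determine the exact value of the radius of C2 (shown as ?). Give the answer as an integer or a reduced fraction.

2/3

1. [ext C1·C2]  r_C2² + 15r_C2 − 94/9 = 0  ⇒  r_C2 = 2/3 (r>0 drops 1)
2. [ext C2·C3]  r_C2² + 42r_C2 − 256/9 = 0  ⇒  r_C2 = 2/3 (r>0 drops 1)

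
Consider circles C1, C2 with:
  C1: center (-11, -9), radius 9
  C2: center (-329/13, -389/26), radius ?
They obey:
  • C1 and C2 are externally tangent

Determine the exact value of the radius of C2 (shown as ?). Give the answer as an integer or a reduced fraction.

1. [ext C1·C2]  r_C2² + 18r_C2 − 637/4 = 0  ⇒  r_C2 = 13/2 (r>0 drops 1)

13/2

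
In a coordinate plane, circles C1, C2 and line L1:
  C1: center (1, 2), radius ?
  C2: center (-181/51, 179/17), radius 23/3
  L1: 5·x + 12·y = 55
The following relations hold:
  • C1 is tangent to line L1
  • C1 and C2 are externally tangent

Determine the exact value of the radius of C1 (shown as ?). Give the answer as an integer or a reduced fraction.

1. [C1‖L1]  r_C1² − 4 = 0  ⇒  r_C1 = 2 (r>0 drops 1)
2. [ext C1·C2]  r_C1² + (46/3)r_C1 − 104/3 = 0  ⇒  r_C1 = 2 (r>0 drops 1)

2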